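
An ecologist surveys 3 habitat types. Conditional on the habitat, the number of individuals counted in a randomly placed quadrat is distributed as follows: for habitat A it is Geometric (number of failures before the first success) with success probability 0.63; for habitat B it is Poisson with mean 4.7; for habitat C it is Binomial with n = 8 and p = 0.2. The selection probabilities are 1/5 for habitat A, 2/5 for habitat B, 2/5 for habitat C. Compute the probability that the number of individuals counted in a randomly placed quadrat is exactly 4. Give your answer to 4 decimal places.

0.0947

Conditional on each habitat, P(X = 4): A: 0.0118072; B: 0.184925; C: 0.0458752.
By total probability, P(X = 4) = 0.2·0.0118072 + 0.4·0.184925 + 0.4·0.0458752 = 0.0946816.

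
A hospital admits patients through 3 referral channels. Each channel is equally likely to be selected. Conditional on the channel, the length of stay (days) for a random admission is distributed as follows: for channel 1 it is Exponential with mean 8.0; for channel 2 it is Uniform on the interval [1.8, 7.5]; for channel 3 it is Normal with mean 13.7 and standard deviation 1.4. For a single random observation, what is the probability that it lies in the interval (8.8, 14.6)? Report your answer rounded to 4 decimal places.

Conditional on each channel, P(8.8 < X < 14.6): 1: 0.171653; 2: 0; 3: 0.739609.
By total probability, P(8.8 < X < 14.6) = 0.333333·0.171653 + 0.333333·0 + 0.333333·0.739609 = 0.303754.

0.3038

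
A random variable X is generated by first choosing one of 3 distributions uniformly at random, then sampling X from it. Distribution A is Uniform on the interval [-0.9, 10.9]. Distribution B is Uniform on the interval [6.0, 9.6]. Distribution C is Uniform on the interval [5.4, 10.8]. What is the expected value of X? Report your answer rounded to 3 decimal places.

6.967

Component means — A: 5; B: 7.8; C: 8.1.
E[X] = 0.333333·5 + 0.333333·7.8 + 0.333333·8.1 = 6.96667.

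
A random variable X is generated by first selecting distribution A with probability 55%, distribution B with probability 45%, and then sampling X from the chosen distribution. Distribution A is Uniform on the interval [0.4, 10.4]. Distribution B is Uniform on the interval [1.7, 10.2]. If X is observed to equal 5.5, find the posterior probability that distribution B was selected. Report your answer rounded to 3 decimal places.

Likelihoods f(5.5 | ·): A: 0.1; B: 0.117647.
Posterior ∝ prior × likelihood. Numerator for B: 0.45·0.117647 = 0.0529412.
Normalizing constant: 0.55·0.1 + 0.45·0.117647 = 0.107941.
P(B | observation) = 0.0529412 / 0.107941 = 0.490463.

0.490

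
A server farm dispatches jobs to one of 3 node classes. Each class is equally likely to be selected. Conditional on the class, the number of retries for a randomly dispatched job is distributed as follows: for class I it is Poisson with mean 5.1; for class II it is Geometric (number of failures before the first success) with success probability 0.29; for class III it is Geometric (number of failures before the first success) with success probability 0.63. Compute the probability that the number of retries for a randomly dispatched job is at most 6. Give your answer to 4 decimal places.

0.8852

Conditional on each class, P(X ≤ 6): I: 0.74742; II: 0.909049; III: 0.999051.
By total probability, P(X ≤ 6) = 0.333333·0.74742 + 0.333333·0.909049 + 0.333333·0.999051 = 0.885173.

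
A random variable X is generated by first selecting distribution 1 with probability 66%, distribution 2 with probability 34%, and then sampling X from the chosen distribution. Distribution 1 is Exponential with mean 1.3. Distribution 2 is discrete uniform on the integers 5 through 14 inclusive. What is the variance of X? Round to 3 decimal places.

Per component, 1: μ=1.3, E[X²]=3.38; 2: μ=9.5, E[X²]=98.5.
E[X] = 0.66·1.3 + 0.34·9.5 = 4.088.
E[X²] = 0.66·3.38 + 0.34·98.5 = 35.7208.
Var(X) = E[X²] − (E[X])² = 35.7208 − 16.7117 = 19.0091.

19.009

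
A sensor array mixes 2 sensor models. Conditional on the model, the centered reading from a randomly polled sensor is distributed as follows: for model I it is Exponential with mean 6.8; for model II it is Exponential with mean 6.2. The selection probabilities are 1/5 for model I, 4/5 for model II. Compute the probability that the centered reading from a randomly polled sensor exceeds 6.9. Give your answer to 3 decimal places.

0.335

Conditional on each model, P(X > 6.9): I: 0.362509; II: 0.328604.
By total probability, P(X > 6.9) = 0.2·0.362509 + 0.8·0.328604 = 0.335385.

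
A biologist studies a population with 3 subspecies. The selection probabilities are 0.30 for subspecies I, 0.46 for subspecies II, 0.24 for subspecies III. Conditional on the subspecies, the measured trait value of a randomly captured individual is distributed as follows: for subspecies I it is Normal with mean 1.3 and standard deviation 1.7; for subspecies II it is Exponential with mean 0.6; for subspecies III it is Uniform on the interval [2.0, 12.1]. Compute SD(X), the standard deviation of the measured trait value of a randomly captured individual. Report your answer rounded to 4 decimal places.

Per component, I: μ=1.3, E[X²]=4.58; II: μ=0.6, E[X²]=0.72; III: μ=7.05, E[X²]=58.2033.
E[X] = 0.3·1.3 + 0.46·0.6 + 0.24·7.05 = 2.358.
E[X²] = 0.3·4.58 + 0.46·0.72 + 0.24·58.2033 = 15.674.
Var(X) = E[X²] − (E[X])² = 15.674 − 5.56016 = 10.1138.
SD(X) = √10.1138 = 3.18023.

3.1802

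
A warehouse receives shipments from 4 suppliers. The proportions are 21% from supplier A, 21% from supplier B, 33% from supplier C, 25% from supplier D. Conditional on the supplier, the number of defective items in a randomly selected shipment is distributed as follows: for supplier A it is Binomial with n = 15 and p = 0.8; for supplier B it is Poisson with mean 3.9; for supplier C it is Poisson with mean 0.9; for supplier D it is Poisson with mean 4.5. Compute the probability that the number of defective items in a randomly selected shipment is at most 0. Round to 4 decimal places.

0.1412

Conditional on each supplier, P(X ≤ 0): A: 3.2768e-11; B: 0.0202419; C: 0.40657; D: 0.011109.
By total probability, P(X ≤ 0) = 0.21·3.2768e-11 + 0.21·0.0202419 + 0.33·0.40657 + 0.25·0.011109 = 0.141196.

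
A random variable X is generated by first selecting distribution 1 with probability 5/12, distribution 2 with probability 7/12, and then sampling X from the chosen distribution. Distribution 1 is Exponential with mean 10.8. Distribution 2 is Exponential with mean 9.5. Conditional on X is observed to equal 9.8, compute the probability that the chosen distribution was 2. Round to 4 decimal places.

Likelihoods f(9.8 | ·): 1: 0.0373675; 2: 0.0375204.
Posterior ∝ prior × likelihood. Numerator for 2: 0.583333·0.0375204 = 0.0218869.
Normalizing constant: 0.416667·0.0373675 + 0.583333·0.0375204 = 0.0374567.
P(2 | observation) = 0.0218869 / 0.0374567 = 0.584325.

0.5843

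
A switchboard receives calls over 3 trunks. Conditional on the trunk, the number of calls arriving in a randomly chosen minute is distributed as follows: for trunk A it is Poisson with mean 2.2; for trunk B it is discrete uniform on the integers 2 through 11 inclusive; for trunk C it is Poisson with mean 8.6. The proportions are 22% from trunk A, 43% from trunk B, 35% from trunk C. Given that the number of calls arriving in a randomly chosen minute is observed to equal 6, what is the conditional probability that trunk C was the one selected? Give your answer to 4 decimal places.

0.4360

Likelihoods P(X=6 | ·): A: 0.0174484; B: 0.1; C: 0.103449.
Posterior ∝ prior × likelihood. Numerator for C: 0.35·0.103449 = 0.0362071.
Normalizing constant: 0.22·0.0174484 + 0.43·0.1 + 0.35·0.103449 = 0.0830457.
P(C | observation) = 0.0362071 / 0.0830457 = 0.43599.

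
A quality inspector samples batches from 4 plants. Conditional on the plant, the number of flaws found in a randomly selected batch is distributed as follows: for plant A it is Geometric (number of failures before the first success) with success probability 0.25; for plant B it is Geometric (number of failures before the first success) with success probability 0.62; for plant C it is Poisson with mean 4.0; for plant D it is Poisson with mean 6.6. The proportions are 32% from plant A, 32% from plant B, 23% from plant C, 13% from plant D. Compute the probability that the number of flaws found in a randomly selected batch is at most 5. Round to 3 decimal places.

0.809

Conditional on each plant, P(X ≤ 5): A: 0.822021; B: 0.996989; C: 0.78513; D: 0.354673.
By total probability, P(X ≤ 5) = 0.32·0.822021 + 0.32·0.996989 + 0.23·0.78513 + 0.13·0.354673 = 0.808771.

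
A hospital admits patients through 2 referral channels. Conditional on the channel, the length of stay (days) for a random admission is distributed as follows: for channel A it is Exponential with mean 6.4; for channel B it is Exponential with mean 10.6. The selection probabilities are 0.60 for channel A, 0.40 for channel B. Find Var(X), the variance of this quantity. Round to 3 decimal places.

Per component, A: μ=6.4, E[X²]=81.92; B: μ=10.6, E[X²]=224.72.
E[X] = 0.6·6.4 + 0.4·10.6 = 8.08.
E[X²] = 0.6·81.92 + 0.4·224.72 = 139.04.
Var(X) = E[X²] − (E[X])² = 139.04 − 65.2864 = 73.7536.

73.754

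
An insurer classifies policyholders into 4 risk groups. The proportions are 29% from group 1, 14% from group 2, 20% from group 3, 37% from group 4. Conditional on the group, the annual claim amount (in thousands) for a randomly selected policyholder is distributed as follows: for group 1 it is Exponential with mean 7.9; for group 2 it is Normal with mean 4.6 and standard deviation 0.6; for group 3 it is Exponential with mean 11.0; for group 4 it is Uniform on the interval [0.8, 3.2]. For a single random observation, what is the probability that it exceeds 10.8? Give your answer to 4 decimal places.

Conditional on each group, P(X > 10.8): 1: 0.254848; 2: 0; 3: 0.374629; 4: 0.
By total probability, P(X > 10.8) = 0.29·0.254848 + 0.14·0 + 0.2·0.374629 + 0.37·0 = 0.148832.

0.1488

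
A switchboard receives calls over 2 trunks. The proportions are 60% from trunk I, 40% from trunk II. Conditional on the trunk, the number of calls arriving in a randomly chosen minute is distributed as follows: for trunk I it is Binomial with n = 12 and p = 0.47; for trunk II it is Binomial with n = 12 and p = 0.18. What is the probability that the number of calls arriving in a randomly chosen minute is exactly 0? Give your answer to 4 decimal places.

Conditional on each trunk, P(X = 0): I: 0.000491259; II: 0.0924201.
By total probability, P(X = 0) = 0.6·0.000491259 + 0.4·0.0924201 = 0.0372628.

0.0373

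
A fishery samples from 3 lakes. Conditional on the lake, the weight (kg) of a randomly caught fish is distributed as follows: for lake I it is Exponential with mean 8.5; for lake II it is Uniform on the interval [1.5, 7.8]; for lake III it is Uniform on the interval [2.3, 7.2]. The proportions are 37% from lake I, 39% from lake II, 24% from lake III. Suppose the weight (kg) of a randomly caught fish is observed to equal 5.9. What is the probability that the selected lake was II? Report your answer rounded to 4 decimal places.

0.4668

Likelihoods f(5.9 | ·): I: 0.0587665; II: 0.15873; III: 0.204082.
Posterior ∝ prior × likelihood. Numerator for II: 0.39·0.15873 = 0.0619048.
Normalizing constant: 0.37·0.0587665 + 0.39·0.15873 + 0.24·0.204082 = 0.132628.
P(II | observation) = 0.0619048 / 0.132628 = 0.466755.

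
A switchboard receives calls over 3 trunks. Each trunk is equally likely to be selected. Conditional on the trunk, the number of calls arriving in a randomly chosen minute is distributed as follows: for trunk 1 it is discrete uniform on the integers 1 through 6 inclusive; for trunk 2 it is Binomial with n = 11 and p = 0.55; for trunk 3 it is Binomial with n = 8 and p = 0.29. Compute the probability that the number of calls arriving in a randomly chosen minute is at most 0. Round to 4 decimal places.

0.0216

Conditional on each trunk, P(X ≤ 0): 1: 0; 2: 0.000153228; 3: 0.0645754.
By total probability, P(X ≤ 0) = 0.333333·0 + 0.333333·0.000153228 + 0.333333·0.0645754 = 0.0215762.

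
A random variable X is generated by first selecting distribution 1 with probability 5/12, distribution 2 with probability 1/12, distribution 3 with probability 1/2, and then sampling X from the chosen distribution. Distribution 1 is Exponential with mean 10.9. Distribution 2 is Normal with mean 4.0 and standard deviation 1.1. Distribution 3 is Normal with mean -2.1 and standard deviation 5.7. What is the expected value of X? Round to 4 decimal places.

3.8250

Component means — 1: 10.9; 2: 4; 3: -2.1.
E[X] = 0.416667·10.9 + 0.0833333·4 + 0.5·-2.1 = 3.825.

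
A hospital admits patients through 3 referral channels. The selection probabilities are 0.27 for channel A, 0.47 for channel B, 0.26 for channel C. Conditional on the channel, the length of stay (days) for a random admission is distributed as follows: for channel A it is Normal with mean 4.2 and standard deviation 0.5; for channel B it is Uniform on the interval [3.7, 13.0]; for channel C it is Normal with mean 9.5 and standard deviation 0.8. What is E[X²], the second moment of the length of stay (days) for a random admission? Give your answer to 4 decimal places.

For each component E[X²] = Var + (mean)², giving A: 17.89; B: 76.93; C: 90.89.
Overall E[X²] = 0.27·17.89 + 0.47·76.93 + 0.26·90.89 = 64.6188.

64.6188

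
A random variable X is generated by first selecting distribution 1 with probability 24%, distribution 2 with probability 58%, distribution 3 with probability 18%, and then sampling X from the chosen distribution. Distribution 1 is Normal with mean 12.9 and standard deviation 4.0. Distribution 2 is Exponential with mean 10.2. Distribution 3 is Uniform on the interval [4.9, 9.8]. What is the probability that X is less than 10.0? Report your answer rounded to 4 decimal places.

Conditional on each component, P(X < 10.0): 1: 0.234226; 2: 0.624836; 3: 1.
By total probability, P(X < 10.0) = 0.24·0.234226 + 0.58·0.624836 + 0.18·1 = 0.598619.

0.5986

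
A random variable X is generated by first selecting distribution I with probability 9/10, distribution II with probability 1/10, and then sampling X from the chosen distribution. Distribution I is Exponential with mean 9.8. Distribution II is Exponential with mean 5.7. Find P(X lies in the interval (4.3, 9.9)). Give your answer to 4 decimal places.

Conditional on each component, P(4.3 < X < 9.9): I: 0.280681; II: 0.294224.
By total probability, P(4.3 < X < 9.9) = 0.9·0.280681 + 0.1·0.294224 = 0.282035.

0.2820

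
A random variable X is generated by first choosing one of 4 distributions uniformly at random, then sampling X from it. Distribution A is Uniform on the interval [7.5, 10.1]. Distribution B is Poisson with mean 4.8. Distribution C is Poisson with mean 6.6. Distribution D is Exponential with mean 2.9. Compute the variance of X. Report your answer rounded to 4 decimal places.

Per component, A: μ=8.8, E[X²]=78.0033; B: μ=4.8, E[X²]=27.84; C: μ=6.6, E[X²]=50.16; D: μ=2.9, E[X²]=16.82.
E[X] = 0.25·8.8 + 0.25·4.8 + 0.25·6.6 + 0.25·2.9 = 5.775.
E[X²] = 0.25·78.0033 + 0.25·27.84 + 0.25·50.16 + 0.25·16.82 = 43.2058.
Var(X) = E[X²] − (E[X])² = 43.2058 − 33.3506 = 9.85521.

9.8552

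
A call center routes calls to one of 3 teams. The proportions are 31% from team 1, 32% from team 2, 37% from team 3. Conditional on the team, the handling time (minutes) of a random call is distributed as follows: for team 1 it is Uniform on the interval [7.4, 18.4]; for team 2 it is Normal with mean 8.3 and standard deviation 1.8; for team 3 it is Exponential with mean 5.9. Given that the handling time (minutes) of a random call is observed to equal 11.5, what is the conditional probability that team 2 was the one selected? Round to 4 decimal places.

0.2824

Likelihoods f(11.5 | ·): 1: 0.0909091; 2: 0.0456399; 3: 0.0241347.
Posterior ∝ prior × likelihood. Numerator for 2: 0.32·0.0456399 = 0.0146048.
Normalizing constant: 0.31·0.0909091 + 0.32·0.0456399 + 0.37·0.0241347 = 0.0517164.
P(2 | observation) = 0.0146048 / 0.0517164 = 0.282401.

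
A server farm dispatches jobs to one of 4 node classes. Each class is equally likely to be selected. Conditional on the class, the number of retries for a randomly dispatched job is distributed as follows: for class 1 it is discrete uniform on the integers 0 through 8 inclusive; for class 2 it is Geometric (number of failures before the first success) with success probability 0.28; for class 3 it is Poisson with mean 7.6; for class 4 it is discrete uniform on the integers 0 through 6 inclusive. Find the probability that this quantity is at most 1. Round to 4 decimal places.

0.2485

Conditional on each class, P(X ≤ 1): 1: 0.222222; 2: 0.4816; 3: 0.00430388; 4: 0.285714.
By total probability, P(X ≤ 1) = 0.25·0.222222 + 0.25·0.4816 + 0.25·0.00430388 + 0.25·0.285714 = 0.24846.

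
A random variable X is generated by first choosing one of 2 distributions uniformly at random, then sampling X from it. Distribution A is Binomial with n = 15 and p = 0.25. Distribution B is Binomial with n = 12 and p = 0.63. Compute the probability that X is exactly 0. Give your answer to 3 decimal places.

0.007

Conditional on each component, P(X = 0): A: 0.0133635; B: 6.58295e-06.
By total probability, P(X = 0) = 0.5·0.0133635 + 0.5·6.58295e-06 = 0.00668502.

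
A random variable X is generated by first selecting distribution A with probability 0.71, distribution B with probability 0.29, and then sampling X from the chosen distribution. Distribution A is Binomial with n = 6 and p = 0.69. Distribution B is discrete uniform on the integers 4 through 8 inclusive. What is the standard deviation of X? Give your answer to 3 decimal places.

Per component, A: μ=4.14, E[X²]=18.423; B: μ=6, E[X²]=38.
E[X] = 0.71·4.14 + 0.29·6 = 4.6794.
E[X²] = 0.71·18.423 + 0.29·38 = 24.1003.
Var(X) = E[X²] − (E[X])² = 24.1003 − 21.8968 = 2.20355.
SD(X) = √2.20355 = 1.48443.

1.484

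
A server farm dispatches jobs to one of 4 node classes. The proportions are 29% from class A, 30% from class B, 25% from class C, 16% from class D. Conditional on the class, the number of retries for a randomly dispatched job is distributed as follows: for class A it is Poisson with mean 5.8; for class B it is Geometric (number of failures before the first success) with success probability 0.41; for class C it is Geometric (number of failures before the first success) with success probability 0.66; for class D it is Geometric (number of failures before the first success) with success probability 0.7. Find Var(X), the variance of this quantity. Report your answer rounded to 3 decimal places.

Per component, A: μ=5.8, E[X²]=39.44; B: μ=1.43902, E[X²]=5.58061; C: μ=0.515152, E[X²]=1.04591; D: μ=0.428571, E[X²]=0.795918.
E[X] = 0.29·5.8 + 0.3·1.43902 + 0.25·0.515152 + 0.16·0.428571 = 2.31107.
E[X²] = 0.29·39.44 + 0.3·5.58061 + 0.25·1.04591 + 0.16·0.795918 = 13.5006.
Var(X) = E[X²] − (E[X])² = 13.5006 − 5.34103 = 8.15958.

8.160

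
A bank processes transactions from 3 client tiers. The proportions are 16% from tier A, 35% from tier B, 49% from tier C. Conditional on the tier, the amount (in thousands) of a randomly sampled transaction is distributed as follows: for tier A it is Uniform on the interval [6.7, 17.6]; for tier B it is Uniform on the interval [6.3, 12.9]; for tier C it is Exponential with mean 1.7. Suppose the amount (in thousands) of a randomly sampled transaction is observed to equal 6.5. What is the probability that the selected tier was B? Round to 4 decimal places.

Likelihoods f(6.5 | ·): A: 0; B: 0.151515; C: 0.0128533.
Posterior ∝ prior × likelihood. Numerator for B: 0.35·0.151515 = 0.0530303.
Normalizing constant: 0.16·0 + 0.35·0.151515 + 0.49·0.0128533 = 0.0593284.
P(B | observation) = 0.0530303 / 0.0593284 = 0.893843.

0.8938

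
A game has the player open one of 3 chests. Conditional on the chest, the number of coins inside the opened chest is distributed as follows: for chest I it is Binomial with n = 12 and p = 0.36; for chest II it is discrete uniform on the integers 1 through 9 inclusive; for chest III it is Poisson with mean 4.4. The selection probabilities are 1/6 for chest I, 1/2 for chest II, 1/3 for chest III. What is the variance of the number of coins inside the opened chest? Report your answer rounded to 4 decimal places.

5.3597

Per component, I: μ=4.32, E[X²]=21.4272; II: μ=5, E[X²]=31.6667; III: μ=4.4, E[X²]=23.76.
E[X] = 0.166667·4.32 + 0.5·5 + 0.333333·4.4 = 4.68667.
E[X²] = 0.166667·21.4272 + 0.5·31.6667 + 0.333333·23.76 = 27.3245.
Var(X) = E[X²] − (E[X])² = 27.3245 − 21.9648 = 5.35969.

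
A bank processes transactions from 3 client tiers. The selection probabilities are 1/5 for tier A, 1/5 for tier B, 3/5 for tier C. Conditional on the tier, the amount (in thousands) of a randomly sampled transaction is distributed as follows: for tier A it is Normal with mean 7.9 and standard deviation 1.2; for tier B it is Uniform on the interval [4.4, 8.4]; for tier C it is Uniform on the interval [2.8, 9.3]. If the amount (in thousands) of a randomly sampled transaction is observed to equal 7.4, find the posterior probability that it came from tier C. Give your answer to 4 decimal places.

Likelihoods f(7.4 | ·): A: 0.30481; B: 0.25; C: 0.153846.
Posterior ∝ prior × likelihood. Numerator for C: 0.6·0.153846 = 0.0923077.
Normalizing constant: 0.2·0.30481 + 0.2·0.25 + 0.6·0.153846 = 0.20327.
P(C | observation) = 0.0923077 / 0.20327 = 0.454114.

0.4541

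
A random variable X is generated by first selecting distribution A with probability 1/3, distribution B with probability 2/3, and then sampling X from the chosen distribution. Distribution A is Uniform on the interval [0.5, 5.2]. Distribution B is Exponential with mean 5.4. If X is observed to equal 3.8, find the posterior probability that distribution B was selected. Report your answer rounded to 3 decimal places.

0.463

Likelihoods f(3.8 | ·): A: 0.212766; B: 0.0916203.
Posterior ∝ prior × likelihood. Numerator for B: 0.666667·0.0916203 = 0.0610802.
Normalizing constant: 0.333333·0.212766 + 0.666667·0.0916203 = 0.132002.
P(B | observation) = 0.0610802 / 0.132002 = 0.462721.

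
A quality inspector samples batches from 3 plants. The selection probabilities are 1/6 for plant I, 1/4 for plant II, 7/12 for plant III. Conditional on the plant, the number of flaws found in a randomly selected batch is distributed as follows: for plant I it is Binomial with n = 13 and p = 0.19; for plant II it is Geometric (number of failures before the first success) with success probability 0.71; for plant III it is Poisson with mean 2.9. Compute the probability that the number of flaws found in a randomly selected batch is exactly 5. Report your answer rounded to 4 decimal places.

0.0651

Conditional on each plant, P(X = 5): I: 0.0590509; II: 0.00145629; III: 0.0940491.
By total probability, P(X = 5) = 0.166667·0.0590509 + 0.25·0.00145629 + 0.583333·0.0940491 = 0.0650679.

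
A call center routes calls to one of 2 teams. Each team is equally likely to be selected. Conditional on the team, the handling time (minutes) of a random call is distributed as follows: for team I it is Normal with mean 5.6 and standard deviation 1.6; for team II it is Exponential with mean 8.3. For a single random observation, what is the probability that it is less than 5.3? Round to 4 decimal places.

Conditional on each team, P(X < 5.3): I: 0.425634; II: 0.471945.
By total probability, P(X < 5.3) = 0.5·0.425634 + 0.5·0.471945 = 0.448789.

0.4488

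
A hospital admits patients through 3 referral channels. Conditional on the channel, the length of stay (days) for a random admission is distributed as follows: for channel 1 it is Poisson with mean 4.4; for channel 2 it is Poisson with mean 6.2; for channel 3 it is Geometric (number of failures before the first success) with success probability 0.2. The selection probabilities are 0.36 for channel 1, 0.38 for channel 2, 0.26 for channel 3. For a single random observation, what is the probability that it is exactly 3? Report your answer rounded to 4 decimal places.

Conditional on each channel, P(X = 3): 1: 0.174305; 2: 0.0806117; 3: 0.1024.
By total probability, P(X = 3) = 0.36·0.174305 + 0.38·0.0806117 + 0.26·0.1024 = 0.120006.

0.1200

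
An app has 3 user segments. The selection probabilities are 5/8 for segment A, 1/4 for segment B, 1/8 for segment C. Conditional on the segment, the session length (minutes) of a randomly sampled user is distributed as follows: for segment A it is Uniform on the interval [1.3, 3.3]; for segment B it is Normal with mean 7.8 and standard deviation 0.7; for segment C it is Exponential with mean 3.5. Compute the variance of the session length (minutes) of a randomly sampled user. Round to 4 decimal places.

7.2790

Per component, A: μ=2.3, E[X²]=5.62333; B: μ=7.8, E[X²]=61.33; C: μ=3.5, E[X²]=24.5.
E[X] = 0.625·2.3 + 0.25·7.8 + 0.125·3.5 = 3.825.
E[X²] = 0.625·5.62333 + 0.25·61.33 + 0.125·24.5 = 21.9096.
Var(X) = E[X²] − (E[X])² = 21.9096 − 14.6306 = 7.27896.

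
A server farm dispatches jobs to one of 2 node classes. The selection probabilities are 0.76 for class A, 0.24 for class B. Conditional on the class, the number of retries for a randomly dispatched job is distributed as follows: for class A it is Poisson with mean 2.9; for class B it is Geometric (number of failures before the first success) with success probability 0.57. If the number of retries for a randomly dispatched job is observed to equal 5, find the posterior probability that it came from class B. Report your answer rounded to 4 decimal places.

Likelihoods P(X=5 | ·): A: 0.0940491; B: 0.00837948.
Posterior ∝ prior × likelihood. Numerator for B: 0.24·0.00837948 = 0.00201108.
Normalizing constant: 0.76·0.0940491 + 0.24·0.00837948 = 0.0734884.
P(B | observation) = 0.00201108 / 0.0734884 = 0.0273659.

0.0274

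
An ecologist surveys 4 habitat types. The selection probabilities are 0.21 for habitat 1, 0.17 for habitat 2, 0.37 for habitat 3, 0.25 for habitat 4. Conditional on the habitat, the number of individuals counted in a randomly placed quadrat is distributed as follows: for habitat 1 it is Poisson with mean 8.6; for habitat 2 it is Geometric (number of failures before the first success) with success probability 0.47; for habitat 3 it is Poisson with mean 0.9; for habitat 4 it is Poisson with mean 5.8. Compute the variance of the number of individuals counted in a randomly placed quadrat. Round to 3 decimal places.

Per component, 1: μ=8.6, E[X²]=82.56; 2: μ=1.12766, E[X²]=3.67089; 3: μ=0.9, E[X²]=1.71; 4: μ=5.8, E[X²]=39.44.
E[X] = 0.21·8.6 + 0.17·1.12766 + 0.37·0.9 + 0.25·5.8 = 3.7807.
E[X²] = 0.21·82.56 + 0.17·3.67089 + 0.37·1.71 + 0.25·39.44 = 28.4544.
Var(X) = E[X²] − (E[X])² = 28.4544 − 14.2937 = 14.1606.

14.161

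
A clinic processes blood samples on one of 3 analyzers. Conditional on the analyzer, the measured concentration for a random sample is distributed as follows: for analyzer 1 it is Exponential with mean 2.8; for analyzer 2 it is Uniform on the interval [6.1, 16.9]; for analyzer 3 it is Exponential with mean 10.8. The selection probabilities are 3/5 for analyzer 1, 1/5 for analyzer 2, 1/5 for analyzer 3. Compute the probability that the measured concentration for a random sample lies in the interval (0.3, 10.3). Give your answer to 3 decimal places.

Conditional on each analyzer, P(0.3 < X < 10.3): 1: 0.873138; 2: 0.388889; 3: 0.587293.
By total probability, P(0.3 < X < 10.3) = 0.6·0.873138 + 0.2·0.388889 + 0.2·0.587293 = 0.719119.

0.719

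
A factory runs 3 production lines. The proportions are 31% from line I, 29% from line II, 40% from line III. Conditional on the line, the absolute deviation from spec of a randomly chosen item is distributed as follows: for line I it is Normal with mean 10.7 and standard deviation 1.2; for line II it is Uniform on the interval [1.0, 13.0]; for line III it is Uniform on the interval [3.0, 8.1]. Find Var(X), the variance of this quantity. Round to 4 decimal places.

9.5568

Per component, I: μ=10.7, E[X²]=115.93; II: μ=7, E[X²]=61; III: μ=5.55, E[X²]=32.97.
E[X] = 0.31·10.7 + 0.29·7 + 0.4·5.55 = 7.567.
E[X²] = 0.31·115.93 + 0.29·61 + 0.4·32.97 = 66.8163.
Var(X) = E[X²] − (E[X])² = 66.8163 − 57.2595 = 9.55681.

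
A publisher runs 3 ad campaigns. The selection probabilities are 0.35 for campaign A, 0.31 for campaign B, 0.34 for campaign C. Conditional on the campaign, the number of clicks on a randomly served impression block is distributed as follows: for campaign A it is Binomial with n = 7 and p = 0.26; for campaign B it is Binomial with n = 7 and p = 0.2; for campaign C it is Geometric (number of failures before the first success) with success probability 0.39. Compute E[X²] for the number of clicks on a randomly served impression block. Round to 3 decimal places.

For each component E[X²] = Var + (mean)², giving A: 4.6592; B: 3.08; C: 6.45694.
Overall E[X²] = 0.35·4.6592 + 0.31·3.08 + 0.34·6.45694 = 4.78088.

4.781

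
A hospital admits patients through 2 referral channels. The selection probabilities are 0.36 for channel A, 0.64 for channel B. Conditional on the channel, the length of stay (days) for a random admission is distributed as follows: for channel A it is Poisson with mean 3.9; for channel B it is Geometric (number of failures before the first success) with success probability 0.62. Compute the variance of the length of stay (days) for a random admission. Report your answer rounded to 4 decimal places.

Per component, A: μ=3.9, E[X²]=19.11; B: μ=0.612903, E[X²]=1.3642.
E[X] = 0.36·3.9 + 0.64·0.612903 = 1.79626.
E[X²] = 0.36·19.11 + 0.64·1.3642 = 7.75269.
Var(X) = E[X²] − (E[X])² = 7.75269 − 3.22654 = 4.52615.

4.5261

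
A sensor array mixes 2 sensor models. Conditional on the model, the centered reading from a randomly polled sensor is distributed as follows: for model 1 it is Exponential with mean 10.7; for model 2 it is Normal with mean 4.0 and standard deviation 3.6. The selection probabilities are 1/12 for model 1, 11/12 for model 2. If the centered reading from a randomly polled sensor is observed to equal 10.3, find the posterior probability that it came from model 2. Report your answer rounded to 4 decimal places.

Likelihoods f(10.3 | ·): 1: 0.0356909; 2: 0.0239659.
Posterior ∝ prior × likelihood. Numerator for 2: 0.916667·0.0239659 = 0.0219688.
Normalizing constant: 0.0833333·0.0356909 + 0.916667·0.0239659 = 0.024943.
P(2 | observation) = 0.0219688 / 0.024943 = 0.880759.

0.8808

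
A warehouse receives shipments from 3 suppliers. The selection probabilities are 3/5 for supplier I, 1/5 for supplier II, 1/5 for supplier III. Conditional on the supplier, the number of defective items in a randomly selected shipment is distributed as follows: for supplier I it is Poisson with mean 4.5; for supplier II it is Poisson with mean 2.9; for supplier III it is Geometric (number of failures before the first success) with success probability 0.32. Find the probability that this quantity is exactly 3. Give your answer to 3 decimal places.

0.166

Conditional on each supplier, P(X = 3): I: 0.168718; II: 0.22366; III: 0.100618.
By total probability, P(X = 3) = 0.6·0.168718 + 0.2·0.22366 + 0.2·0.100618 = 0.166086.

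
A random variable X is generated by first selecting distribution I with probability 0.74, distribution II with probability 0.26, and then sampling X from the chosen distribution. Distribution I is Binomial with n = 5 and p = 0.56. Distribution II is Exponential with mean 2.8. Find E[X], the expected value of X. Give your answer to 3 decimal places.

Component means — I: 2.8; II: 2.8.
E[X] = 0.74·2.8 + 0.26·2.8 = 2.8.

2.800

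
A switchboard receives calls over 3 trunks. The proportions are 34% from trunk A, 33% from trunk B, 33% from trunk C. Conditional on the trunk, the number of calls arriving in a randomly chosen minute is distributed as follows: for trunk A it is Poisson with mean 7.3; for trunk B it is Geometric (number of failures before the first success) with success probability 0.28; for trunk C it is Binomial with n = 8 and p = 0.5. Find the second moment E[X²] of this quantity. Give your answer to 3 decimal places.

For each component E[X²] = Var + (mean)², giving A: 60.59; B: 15.7959; C: 18.
Overall E[X²] = 0.34·60.59 + 0.33·15.7959 + 0.33·18 = 31.7533.

31.753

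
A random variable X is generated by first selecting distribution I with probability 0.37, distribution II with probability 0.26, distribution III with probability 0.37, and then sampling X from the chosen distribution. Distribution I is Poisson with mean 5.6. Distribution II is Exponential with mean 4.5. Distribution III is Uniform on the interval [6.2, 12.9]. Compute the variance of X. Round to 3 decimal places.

13.427

Per component, I: μ=5.6, E[X²]=36.96; II: μ=4.5, E[X²]=40.5; III: μ=9.55, E[X²]=94.9433.
E[X] = 0.37·5.6 + 0.26·4.5 + 0.37·9.55 = 6.7755.
E[X²] = 0.37·36.96 + 0.26·40.5 + 0.37·94.9433 = 59.3342.
Var(X) = E[X²] − (E[X])² = 59.3342 − 45.9074 = 13.4268.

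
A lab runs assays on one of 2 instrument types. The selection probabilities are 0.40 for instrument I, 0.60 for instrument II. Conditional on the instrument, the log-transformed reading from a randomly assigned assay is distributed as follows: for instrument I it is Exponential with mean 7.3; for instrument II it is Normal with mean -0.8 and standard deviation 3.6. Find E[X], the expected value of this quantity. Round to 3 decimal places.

2.440

Component means — I: 7.3; II: -0.8.
E[X] = 0.4·7.3 + 0.6·-0.8 = 2.44.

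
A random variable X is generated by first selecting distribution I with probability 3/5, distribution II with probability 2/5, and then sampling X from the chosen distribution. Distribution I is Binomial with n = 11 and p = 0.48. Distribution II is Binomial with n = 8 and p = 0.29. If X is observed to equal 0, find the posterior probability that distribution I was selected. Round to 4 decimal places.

Likelihoods P(X=0 | ·): I: 0.000751687; II: 0.0645754.
Posterior ∝ prior × likelihood. Numerator for I: 0.6·0.000751687 = 0.000451012.
Normalizing constant: 0.6·0.000751687 + 0.4·0.0645754 = 0.0262812.
P(I | observation) = 0.000451012 / 0.0262812 = 0.017161.

0.0172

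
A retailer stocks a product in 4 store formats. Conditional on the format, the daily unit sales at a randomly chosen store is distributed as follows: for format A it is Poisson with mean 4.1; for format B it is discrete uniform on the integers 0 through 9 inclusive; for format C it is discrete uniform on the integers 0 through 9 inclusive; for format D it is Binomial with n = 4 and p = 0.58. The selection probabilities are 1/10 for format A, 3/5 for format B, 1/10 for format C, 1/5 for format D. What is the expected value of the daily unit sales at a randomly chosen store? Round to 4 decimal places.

4.0240

Component means — A: 4.1; B: 4.5; C: 4.5; D: 2.32.
E[X] = 0.1·4.1 + 0.6·4.5 + 0.1·4.5 + 0.2·2.32 = 4.024.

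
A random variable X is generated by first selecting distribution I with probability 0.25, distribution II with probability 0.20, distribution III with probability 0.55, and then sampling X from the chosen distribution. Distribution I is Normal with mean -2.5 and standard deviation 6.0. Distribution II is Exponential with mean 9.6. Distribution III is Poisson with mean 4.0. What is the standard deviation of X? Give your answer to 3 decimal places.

6.798

Per component, I: μ=-2.5, E[X²]=42.25; II: μ=9.6, E[X²]=184.32; III: μ=4, E[X²]=20.
E[X] = 0.25·-2.5 + 0.2·9.6 + 0.55·4 = 3.495.
E[X²] = 0.25·42.25 + 0.2·184.32 + 0.55·20 = 58.4265.
Var(X) = E[X²] − (E[X])² = 58.4265 − 12.215 = 46.2115.
SD(X) = √46.2115 = 6.7979.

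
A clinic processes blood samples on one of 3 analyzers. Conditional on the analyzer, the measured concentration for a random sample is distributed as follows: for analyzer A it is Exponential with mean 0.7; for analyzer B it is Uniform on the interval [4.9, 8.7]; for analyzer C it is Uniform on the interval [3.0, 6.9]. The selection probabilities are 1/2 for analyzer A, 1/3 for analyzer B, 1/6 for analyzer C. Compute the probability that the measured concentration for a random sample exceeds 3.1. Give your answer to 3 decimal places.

0.502

Conditional on each analyzer, P(X > 3.1): A: 0.0119315; B: 1; C: 0.974359.
By total probability, P(X > 3.1) = 0.5·0.0119315 + 0.333333·1 + 0.166667·0.974359 = 0.501692.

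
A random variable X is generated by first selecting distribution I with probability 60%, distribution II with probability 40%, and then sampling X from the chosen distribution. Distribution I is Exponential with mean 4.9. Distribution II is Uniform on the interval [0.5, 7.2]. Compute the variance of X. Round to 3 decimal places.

Per component, I: μ=4.9, E[X²]=48.02; II: μ=3.85, E[X²]=18.5633.
E[X] = 0.6·4.9 + 0.4·3.85 = 4.48.
E[X²] = 0.6·48.02 + 0.4·18.5633 = 36.2373.
Var(X) = E[X²] − (E[X])² = 36.2373 − 20.0704 = 16.1669.

16.167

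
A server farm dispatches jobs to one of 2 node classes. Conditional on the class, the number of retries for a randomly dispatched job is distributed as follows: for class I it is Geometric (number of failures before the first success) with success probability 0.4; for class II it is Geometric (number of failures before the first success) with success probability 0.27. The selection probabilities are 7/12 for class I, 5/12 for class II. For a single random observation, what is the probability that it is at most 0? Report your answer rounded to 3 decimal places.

Conditional on each class, P(X ≤ 0): I: 0.4; II: 0.27.
By total probability, P(X ≤ 0) = 0.583333·0.4 + 0.416667·0.27 = 0.345833.

0.346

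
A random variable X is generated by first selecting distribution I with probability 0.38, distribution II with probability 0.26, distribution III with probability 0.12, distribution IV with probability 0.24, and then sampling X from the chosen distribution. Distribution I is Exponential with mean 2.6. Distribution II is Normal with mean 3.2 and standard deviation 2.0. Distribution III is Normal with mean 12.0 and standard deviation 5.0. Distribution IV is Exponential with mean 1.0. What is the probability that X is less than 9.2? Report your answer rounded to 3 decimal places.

0.903

Conditional on each component, P(X < 9.2): I: 0.970942; II: 0.99865; III: 0.28774; IV: 0.999899.
By total probability, P(X < 9.2) = 0.38·0.970942 + 0.26·0.99865 + 0.12·0.28774 + 0.24·0.999899 = 0.903112.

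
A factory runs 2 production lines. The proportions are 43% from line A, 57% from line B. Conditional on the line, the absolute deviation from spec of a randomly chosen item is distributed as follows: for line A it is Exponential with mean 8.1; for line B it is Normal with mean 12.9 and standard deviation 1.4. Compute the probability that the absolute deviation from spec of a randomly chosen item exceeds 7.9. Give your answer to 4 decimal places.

0.7320

Conditional on each line, P(X > 7.9): A: 0.377076; B: 0.999822.
By total probability, P(X > 7.9) = 0.43·0.377076 + 0.57·0.999822 = 0.732041.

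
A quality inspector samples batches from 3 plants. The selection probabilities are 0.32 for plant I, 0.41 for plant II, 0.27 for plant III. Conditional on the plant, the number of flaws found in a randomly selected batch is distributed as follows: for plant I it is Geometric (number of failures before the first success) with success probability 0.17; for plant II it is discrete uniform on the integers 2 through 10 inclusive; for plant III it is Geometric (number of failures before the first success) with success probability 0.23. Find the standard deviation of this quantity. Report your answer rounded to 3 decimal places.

Per component, I: μ=4.88235, E[X²]=52.5571; II: μ=6, E[X²]=42.6667; III: μ=3.34783, E[X²]=25.7637.
E[X] = 0.32·4.88235 + 0.41·6 + 0.27·3.34783 = 4.92627.
E[X²] = 0.32·52.5571 + 0.41·42.6667 + 0.27·25.7637 = 41.2678.
Var(X) = E[X²] − (E[X])² = 41.2678 − 24.2681 = 16.9997.
SD(X) = √16.9997 = 4.12307.

4.123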